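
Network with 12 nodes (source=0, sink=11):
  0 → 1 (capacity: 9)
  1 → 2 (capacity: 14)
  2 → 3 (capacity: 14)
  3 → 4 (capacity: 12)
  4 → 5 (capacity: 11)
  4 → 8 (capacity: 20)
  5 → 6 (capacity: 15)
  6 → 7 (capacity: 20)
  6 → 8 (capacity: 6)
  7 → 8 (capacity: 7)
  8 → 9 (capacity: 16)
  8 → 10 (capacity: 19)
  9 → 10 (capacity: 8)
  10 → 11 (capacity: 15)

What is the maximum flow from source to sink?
Maximum flow = 9

Max flow: 9

Flow assignment:
  0 → 1: 9/9
  1 → 2: 9/14
  2 → 3: 9/14
  3 → 4: 9/12
  4 → 8: 9/20
  8 → 10: 9/19
  10 → 11: 9/15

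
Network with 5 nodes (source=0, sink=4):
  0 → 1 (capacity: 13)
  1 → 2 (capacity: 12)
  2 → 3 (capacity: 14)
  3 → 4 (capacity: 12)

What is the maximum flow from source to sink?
Maximum flow = 12

Max flow: 12

Flow assignment:
  0 → 1: 12/13
  1 → 2: 12/12
  2 → 3: 12/14
  3 → 4: 12/12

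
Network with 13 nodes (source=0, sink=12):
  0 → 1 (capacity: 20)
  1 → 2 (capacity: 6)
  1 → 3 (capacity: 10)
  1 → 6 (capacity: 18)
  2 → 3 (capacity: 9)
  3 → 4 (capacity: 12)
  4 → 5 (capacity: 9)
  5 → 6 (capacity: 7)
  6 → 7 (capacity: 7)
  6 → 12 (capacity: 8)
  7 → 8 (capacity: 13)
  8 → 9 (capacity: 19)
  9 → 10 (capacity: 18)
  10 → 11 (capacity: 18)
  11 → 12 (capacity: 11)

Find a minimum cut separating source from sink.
Min cut value = 15, edges: (6,7), (6,12)

Min cut value: 15
Partition: S = [0, 1, 2, 3, 4, 5, 6], T = [7, 8, 9, 10, 11, 12]
Cut edges: (6,7), (6,12)

By max-flow min-cut theorem, max flow = min cut = 15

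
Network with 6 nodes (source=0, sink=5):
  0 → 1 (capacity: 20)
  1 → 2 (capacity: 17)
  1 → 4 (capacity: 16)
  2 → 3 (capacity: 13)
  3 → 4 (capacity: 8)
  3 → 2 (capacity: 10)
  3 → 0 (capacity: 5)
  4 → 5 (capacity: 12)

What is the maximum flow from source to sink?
Maximum flow = 12

Max flow: 12

Flow assignment:
  0 → 1: 16/20
  1 → 2: 4/17
  1 → 4: 12/16
  2 → 3: 4/13
  3 → 0: 4/5
  4 → 5: 12/12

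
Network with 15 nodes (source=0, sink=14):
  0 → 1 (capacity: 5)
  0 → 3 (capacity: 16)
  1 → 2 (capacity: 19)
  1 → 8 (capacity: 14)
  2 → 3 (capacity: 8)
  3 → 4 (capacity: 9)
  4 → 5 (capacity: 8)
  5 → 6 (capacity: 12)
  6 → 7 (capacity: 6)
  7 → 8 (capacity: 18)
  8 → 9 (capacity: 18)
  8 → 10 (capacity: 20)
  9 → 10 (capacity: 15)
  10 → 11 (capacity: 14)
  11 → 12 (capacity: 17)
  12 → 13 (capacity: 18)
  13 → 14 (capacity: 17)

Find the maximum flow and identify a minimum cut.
Max flow = 11, Min cut edges: (0,1), (6,7)

Maximum flow: 11
Minimum cut: (0,1), (6,7)
Partition: S = [0, 2, 3, 4, 5, 6], T = [1, 7, 8, 9, 10, 11, 12, 13, 14]

Max-flow min-cut theorem verified: both equal 11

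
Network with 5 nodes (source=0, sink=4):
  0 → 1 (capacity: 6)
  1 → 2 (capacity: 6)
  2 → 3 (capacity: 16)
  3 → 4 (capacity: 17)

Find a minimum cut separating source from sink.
Min cut value = 6, edges: (1,2)

Min cut value: 6
Partition: S = [0, 1], T = [2, 3, 4]
Cut edges: (1,2)

By max-flow min-cut theorem, max flow = min cut = 6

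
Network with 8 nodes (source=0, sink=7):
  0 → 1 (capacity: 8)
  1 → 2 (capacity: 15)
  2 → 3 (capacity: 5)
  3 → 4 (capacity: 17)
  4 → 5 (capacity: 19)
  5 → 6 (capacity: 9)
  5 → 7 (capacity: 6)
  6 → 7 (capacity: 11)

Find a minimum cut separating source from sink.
Min cut value = 5, edges: (2,3)

Min cut value: 5
Partition: S = [0, 1, 2], T = [3, 4, 5, 6, 7]
Cut edges: (2,3)

By max-flow min-cut theorem, max flow = min cut = 5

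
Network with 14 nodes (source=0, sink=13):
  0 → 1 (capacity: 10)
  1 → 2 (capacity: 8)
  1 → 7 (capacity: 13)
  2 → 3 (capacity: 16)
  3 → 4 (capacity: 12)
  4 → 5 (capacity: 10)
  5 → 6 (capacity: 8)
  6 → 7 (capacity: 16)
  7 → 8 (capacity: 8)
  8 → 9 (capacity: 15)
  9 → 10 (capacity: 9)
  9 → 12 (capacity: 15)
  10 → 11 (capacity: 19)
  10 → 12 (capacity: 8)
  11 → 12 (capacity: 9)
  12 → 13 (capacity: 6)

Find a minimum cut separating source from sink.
Min cut value = 6, edges: (12,13)

Min cut value: 6
Partition: S = [0, 1, 2, 3, 4, 5, 6, 7, 8, 9, 10, 11, 12], T = [13]
Cut edges: (12,13)

By max-flow min-cut theorem, max flow = min cut = 6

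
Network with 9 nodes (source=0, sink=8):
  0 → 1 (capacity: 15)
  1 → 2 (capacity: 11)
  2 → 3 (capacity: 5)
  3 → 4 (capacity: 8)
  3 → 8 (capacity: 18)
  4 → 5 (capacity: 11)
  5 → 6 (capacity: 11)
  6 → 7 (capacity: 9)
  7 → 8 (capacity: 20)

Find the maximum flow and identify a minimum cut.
Max flow = 5, Min cut edges: (2,3)

Maximum flow: 5
Minimum cut: (2,3)
Partition: S = [0, 1, 2], T = [3, 4, 5, 6, 7, 8]

Max-flow min-cut theorem verified: both equal 5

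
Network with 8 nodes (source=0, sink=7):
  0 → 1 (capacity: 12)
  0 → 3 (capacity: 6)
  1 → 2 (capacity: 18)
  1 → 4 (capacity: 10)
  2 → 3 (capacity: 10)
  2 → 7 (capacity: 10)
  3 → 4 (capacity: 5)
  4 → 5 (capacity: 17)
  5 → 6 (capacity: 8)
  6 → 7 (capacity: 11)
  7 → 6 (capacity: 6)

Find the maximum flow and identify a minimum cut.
Max flow = 17, Min cut edges: (0,1), (3,4)

Maximum flow: 17
Minimum cut: (0,1), (3,4)
Partition: S = [0, 3], T = [1, 2, 4, 5, 6, 7]

Max-flow min-cut theorem verified: both equal 17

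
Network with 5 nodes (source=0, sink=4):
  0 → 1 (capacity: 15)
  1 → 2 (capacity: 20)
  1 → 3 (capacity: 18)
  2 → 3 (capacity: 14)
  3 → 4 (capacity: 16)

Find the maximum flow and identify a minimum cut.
Max flow = 15, Min cut edges: (0,1)

Maximum flow: 15
Minimum cut: (0,1)
Partition: S = [0], T = [1, 2, 3, 4]

Max-flow min-cut theorem verified: both equal 15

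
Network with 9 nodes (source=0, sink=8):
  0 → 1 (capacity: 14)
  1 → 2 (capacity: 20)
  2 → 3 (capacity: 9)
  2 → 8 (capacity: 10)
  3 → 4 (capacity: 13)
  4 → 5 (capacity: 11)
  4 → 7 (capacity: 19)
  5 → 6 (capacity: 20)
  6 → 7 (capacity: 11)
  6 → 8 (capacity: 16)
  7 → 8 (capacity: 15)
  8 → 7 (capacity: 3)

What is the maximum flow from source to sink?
Maximum flow = 14

Max flow: 14

Flow assignment:
  0 → 1: 14/14
  1 → 2: 14/20
  2 → 3: 4/9
  2 → 8: 10/10
  3 → 4: 4/13
  4 → 7: 4/19
  7 → 8: 4/15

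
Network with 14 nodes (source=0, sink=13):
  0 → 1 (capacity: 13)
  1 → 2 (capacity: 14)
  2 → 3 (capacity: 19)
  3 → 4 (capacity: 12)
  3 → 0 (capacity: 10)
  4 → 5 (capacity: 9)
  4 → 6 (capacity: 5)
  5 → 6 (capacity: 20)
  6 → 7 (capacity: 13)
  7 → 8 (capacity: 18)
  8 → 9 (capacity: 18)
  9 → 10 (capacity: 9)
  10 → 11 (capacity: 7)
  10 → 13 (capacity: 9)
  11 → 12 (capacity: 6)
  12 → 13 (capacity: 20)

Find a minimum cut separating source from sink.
Min cut value = 9, edges: (9,10)

Min cut value: 9
Partition: S = [0, 1, 2, 3, 4, 5, 6, 7, 8, 9], T = [10, 11, 12, 13]
Cut edges: (9,10)

By max-flow min-cut theorem, max flow = min cut = 9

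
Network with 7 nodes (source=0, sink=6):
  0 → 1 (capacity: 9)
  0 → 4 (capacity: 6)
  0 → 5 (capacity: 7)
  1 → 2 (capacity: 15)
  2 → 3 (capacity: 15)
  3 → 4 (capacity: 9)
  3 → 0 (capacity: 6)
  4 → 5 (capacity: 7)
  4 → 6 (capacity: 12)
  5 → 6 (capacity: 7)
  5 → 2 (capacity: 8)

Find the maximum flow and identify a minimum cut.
Max flow = 19, Min cut edges: (4,6), (5,6)

Maximum flow: 19
Minimum cut: (4,6), (5,6)
Partition: S = [0, 1, 2, 3, 4, 5], T = [6]

Max-flow min-cut theorem verified: both equal 19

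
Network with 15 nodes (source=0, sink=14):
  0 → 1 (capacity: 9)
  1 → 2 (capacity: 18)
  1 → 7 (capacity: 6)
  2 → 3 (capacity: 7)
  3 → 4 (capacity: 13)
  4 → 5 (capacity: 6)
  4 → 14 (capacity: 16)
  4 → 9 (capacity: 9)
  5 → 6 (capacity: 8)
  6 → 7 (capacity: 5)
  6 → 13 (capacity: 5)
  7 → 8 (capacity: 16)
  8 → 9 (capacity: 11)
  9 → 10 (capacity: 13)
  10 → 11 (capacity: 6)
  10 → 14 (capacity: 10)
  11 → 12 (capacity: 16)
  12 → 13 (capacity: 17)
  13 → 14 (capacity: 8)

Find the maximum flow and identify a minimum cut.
Max flow = 9, Min cut edges: (0,1)

Maximum flow: 9
Minimum cut: (0,1)
Partition: S = [0], T = [1, 2, 3, 4, 5, 6, 7, 8, 9, 10, 11, 12, 13, 14]

Max-flow min-cut theorem verified: both equal 9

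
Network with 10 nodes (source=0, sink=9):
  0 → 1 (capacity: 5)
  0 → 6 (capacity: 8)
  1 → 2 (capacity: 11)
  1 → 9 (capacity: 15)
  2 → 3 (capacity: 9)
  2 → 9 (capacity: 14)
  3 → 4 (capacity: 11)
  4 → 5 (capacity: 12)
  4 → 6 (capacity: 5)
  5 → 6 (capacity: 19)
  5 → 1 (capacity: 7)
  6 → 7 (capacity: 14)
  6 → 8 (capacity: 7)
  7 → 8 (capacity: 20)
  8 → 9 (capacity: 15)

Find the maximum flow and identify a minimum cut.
Max flow = 13, Min cut edges: (0,1), (0,6)

Maximum flow: 13
Minimum cut: (0,1), (0,6)
Partition: S = [0], T = [1, 2, 3, 4, 5, 6, 7, 8, 9]

Max-flow min-cut theorem verified: both equal 13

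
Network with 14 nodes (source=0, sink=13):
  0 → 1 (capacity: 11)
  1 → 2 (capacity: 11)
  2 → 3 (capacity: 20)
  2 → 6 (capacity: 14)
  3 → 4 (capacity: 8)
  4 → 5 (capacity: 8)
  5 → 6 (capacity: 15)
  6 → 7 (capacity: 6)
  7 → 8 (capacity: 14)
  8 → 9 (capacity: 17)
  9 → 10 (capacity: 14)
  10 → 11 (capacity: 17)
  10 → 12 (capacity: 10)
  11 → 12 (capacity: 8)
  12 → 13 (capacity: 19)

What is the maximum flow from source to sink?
Maximum flow = 6

Max flow: 6

Flow assignment:
  0 → 1: 6/11
  1 → 2: 6/11
  2 → 6: 6/14
  6 → 7: 6/6
  7 → 8: 6/14
  8 → 9: 6/17
  9 → 10: 6/14
  10 → 12: 6/10
  12 → 13: 6/19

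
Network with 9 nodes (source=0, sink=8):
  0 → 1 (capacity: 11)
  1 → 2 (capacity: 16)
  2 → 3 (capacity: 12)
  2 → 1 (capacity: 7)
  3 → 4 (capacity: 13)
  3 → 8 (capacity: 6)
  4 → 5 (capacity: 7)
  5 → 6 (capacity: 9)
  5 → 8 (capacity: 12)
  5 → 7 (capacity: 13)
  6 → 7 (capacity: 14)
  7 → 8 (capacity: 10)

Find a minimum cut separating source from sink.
Min cut value = 11, edges: (0,1)

Min cut value: 11
Partition: S = [0], T = [1, 2, 3, 4, 5, 6, 7, 8]
Cut edges: (0,1)

By max-flow min-cut theorem, max flow = min cut = 11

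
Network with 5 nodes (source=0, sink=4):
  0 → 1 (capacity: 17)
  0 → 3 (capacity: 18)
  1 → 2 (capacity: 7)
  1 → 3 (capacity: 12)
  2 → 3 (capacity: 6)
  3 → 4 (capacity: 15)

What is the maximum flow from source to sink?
Maximum flow = 15

Max flow: 15

Flow assignment:
  0 → 1: 15/17
  1 → 2: 5/7
  1 → 3: 10/12
  2 → 3: 5/6
  3 → 4: 15/15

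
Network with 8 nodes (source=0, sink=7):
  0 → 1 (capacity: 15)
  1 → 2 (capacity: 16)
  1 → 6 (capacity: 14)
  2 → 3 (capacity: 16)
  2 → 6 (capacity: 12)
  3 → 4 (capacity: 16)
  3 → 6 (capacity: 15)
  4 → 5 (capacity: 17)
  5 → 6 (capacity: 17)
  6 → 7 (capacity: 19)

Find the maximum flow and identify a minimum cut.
Max flow = 15, Min cut edges: (0,1)

Maximum flow: 15
Minimum cut: (0,1)
Partition: S = [0], T = [1, 2, 3, 4, 5, 6, 7]

Max-flow min-cut theorem verified: both equal 15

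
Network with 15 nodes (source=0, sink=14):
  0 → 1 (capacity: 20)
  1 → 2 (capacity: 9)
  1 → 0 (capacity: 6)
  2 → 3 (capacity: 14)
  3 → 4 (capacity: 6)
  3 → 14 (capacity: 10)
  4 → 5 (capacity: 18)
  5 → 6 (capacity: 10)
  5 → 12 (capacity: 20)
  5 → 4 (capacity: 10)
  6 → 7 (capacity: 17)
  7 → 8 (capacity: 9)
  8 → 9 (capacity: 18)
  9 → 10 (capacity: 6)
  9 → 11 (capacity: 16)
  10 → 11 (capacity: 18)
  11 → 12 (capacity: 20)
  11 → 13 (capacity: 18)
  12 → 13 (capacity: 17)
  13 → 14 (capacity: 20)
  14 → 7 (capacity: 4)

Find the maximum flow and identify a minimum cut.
Max flow = 9, Min cut edges: (1,2)

Maximum flow: 9
Minimum cut: (1,2)
Partition: S = [0, 1], T = [2, 3, 4, 5, 6, 7, 8, 9, 10, 11, 12, 13, 14]

Max-flow min-cut theorem verified: both equal 9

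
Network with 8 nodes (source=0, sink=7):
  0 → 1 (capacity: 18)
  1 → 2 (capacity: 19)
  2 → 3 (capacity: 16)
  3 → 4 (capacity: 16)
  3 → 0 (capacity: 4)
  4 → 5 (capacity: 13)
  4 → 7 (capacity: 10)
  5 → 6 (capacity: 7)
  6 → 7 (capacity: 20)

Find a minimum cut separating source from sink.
Min cut value = 16, edges: (3,4)

Min cut value: 16
Partition: S = [0, 1, 2, 3], T = [4, 5, 6, 7]
Cut edges: (3,4)

By max-flow min-cut theorem, max flow = min cut = 16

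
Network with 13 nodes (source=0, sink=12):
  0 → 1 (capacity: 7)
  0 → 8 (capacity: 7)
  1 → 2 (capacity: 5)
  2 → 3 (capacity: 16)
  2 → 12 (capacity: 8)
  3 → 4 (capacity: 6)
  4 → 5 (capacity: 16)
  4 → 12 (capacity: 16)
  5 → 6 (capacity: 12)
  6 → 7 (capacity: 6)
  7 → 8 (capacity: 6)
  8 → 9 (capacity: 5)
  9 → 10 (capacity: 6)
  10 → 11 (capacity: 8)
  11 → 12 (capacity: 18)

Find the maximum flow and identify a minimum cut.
Max flow = 10, Min cut edges: (1,2), (8,9)

Maximum flow: 10
Minimum cut: (1,2), (8,9)
Partition: S = [0, 1, 5, 6, 7, 8], T = [2, 3, 4, 9, 10, 11, 12]

Max-flow min-cut theorem verified: both equal 10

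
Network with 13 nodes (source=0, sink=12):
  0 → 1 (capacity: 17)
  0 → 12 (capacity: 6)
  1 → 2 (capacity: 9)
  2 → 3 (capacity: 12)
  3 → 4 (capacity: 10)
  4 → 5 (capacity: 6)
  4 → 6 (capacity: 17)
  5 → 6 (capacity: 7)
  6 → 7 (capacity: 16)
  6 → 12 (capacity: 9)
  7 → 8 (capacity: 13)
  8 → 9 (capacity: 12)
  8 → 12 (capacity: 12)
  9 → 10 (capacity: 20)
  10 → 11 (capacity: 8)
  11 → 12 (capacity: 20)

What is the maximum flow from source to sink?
Maximum flow = 15

Max flow: 15

Flow assignment:
  0 → 1: 9/17
  0 → 12: 6/6
  1 → 2: 9/9
  2 → 3: 9/12
  3 → 4: 9/10
  4 → 6: 9/17
  6 → 12: 9/9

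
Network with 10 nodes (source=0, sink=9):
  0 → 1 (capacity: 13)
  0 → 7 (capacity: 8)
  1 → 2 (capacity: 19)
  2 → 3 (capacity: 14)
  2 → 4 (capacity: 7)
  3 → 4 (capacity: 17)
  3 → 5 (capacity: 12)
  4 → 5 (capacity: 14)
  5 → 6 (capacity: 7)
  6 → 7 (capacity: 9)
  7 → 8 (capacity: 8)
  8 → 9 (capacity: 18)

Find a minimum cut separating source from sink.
Min cut value = 8, edges: (7,8)

Min cut value: 8
Partition: S = [0, 1, 2, 3, 4, 5, 6, 7], T = [8, 9]
Cut edges: (7,8)

By max-flow min-cut theorem, max flow = min cut = 8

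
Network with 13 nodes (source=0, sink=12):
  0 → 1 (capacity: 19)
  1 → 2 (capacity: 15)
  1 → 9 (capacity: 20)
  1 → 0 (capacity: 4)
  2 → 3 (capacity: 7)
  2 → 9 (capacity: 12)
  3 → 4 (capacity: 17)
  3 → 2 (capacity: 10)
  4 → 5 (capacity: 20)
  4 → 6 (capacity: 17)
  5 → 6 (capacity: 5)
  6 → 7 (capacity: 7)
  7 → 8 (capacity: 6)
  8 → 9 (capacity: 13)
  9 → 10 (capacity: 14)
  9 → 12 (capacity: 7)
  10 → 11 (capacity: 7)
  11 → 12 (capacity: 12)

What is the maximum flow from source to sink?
Maximum flow = 14

Max flow: 14

Flow assignment:
  0 → 1: 14/19
  1 → 2: 5/15
  1 → 9: 9/20
  2 → 3: 5/7
  3 → 4: 5/17
  4 → 6: 5/17
  6 → 7: 5/7
  7 → 8: 5/6
  8 → 9: 5/13
  9 → 10: 7/14
  9 → 12: 7/7
  10 → 11: 7/7
  11 → 12: 7/12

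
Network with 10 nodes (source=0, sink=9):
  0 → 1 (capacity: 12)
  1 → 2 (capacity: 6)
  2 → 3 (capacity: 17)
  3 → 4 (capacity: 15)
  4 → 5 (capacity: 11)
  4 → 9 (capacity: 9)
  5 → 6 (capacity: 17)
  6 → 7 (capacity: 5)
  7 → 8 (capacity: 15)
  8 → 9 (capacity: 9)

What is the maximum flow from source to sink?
Maximum flow = 6

Max flow: 6

Flow assignment:
  0 → 1: 6/12
  1 → 2: 6/6
  2 → 3: 6/17
  3 → 4: 6/15
  4 → 9: 6/9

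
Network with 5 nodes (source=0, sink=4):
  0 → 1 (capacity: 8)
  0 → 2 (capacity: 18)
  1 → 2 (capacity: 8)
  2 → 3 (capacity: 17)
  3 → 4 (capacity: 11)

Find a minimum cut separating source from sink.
Min cut value = 11, edges: (3,4)

Min cut value: 11
Partition: S = [0, 1, 2, 3], T = [4]
Cut edges: (3,4)

By max-flow min-cut theorem, max flow = min cut = 11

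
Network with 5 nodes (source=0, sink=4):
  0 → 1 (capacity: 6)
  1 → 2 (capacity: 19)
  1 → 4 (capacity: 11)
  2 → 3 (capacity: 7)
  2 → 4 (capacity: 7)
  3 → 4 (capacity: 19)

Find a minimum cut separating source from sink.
Min cut value = 6, edges: (0,1)

Min cut value: 6
Partition: S = [0], T = [1, 2, 3, 4]
Cut edges: (0,1)

By max-flow min-cut theorem, max flow = min cut = 6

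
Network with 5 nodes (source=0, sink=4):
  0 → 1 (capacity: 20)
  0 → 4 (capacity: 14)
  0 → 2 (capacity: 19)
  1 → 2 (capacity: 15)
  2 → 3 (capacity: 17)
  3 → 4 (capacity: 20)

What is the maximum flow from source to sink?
Maximum flow = 31

Max flow: 31

Flow assignment:
  0 → 1: 15/20
  0 → 4: 14/14
  0 → 2: 2/19
  1 → 2: 15/15
  2 → 3: 17/17
  3 → 4: 17/20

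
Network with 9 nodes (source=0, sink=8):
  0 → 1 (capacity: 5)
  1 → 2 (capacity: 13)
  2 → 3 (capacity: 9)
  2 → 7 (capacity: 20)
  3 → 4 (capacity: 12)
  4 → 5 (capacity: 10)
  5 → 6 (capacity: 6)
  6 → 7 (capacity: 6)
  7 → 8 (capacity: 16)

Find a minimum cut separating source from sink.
Min cut value = 5, edges: (0,1)

Min cut value: 5
Partition: S = [0], T = [1, 2, 3, 4, 5, 6, 7, 8]
Cut edges: (0,1)

By max-flow min-cut theorem, max flow = min cut = 5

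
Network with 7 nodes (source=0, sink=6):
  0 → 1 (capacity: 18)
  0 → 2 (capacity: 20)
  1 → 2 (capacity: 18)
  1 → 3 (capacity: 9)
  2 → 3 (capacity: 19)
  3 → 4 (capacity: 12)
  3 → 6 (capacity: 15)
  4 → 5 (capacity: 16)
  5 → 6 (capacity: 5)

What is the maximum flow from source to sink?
Maximum flow = 20

Max flow: 20

Flow assignment:
  0 → 1: 1/18
  0 → 2: 19/20
  1 → 3: 1/9
  2 → 3: 19/19
  3 → 4: 5/12
  3 → 6: 15/15
  4 → 5: 5/16
  5 → 6: 5/5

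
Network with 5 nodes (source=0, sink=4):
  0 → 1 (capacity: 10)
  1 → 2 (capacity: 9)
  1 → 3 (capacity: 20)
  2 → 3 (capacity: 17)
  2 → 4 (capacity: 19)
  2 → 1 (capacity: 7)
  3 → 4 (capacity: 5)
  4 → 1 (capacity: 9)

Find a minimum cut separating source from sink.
Min cut value = 10, edges: (0,1)

Min cut value: 10
Partition: S = [0], T = [1, 2, 3, 4]
Cut edges: (0,1)

By max-flow min-cut theorem, max flow = min cut = 10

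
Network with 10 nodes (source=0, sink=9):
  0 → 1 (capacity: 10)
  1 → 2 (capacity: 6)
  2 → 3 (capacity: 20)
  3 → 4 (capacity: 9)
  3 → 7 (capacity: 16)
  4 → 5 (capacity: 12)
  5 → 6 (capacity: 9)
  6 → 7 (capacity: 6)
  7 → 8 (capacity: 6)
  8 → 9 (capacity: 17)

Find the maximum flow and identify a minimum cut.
Max flow = 6, Min cut edges: (7,8)

Maximum flow: 6
Minimum cut: (7,8)
Partition: S = [0, 1, 2, 3, 4, 5, 6, 7], T = [8, 9]

Max-flow min-cut theorem verified: both equal 6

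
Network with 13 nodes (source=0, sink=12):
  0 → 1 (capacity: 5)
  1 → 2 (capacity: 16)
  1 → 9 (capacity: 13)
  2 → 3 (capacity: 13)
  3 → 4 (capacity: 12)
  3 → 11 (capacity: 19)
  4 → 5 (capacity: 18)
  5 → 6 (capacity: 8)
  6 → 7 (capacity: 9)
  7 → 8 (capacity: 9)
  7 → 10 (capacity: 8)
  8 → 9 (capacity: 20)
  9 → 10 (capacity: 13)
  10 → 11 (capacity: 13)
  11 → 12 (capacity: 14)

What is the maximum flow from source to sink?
Maximum flow = 5

Max flow: 5

Flow assignment:
  0 → 1: 5/5
  1 → 2: 5/16
  2 → 3: 5/13
  3 → 11: 5/19
  11 → 12: 5/14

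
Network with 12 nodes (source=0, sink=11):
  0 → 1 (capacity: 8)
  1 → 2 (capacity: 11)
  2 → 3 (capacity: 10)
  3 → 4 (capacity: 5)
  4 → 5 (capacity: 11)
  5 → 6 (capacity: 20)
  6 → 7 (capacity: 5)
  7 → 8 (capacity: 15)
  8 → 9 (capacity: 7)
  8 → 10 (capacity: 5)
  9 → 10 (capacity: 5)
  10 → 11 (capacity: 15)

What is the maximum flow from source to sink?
Maximum flow = 5

Max flow: 5

Flow assignment:
  0 → 1: 5/8
  1 → 2: 5/11
  2 → 3: 5/10
  3 → 4: 5/5
  4 → 5: 5/11
  5 → 6: 5/20
  6 → 7: 5/5
  7 → 8: 5/15
  8 → 10: 5/5
  10 → 11: 5/15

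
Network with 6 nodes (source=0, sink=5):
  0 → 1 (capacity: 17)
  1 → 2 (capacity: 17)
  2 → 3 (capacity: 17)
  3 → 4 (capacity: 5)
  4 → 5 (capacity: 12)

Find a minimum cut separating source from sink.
Min cut value = 5, edges: (3,4)

Min cut value: 5
Partition: S = [0, 1, 2, 3], T = [4, 5]
Cut edges: (3,4)

By max-flow min-cut theorem, max flow = min cut = 5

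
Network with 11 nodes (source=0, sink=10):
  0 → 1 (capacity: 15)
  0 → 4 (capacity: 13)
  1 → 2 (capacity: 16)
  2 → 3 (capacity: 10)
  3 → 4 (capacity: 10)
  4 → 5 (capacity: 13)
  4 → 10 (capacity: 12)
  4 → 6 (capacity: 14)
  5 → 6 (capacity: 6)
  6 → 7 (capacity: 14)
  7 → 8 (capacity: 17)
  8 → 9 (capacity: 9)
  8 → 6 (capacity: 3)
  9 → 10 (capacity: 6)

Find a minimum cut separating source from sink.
Min cut value = 18, edges: (4,10), (9,10)

Min cut value: 18
Partition: S = [0, 1, 2, 3, 4, 5, 6, 7, 8, 9], T = [10]
Cut edges: (4,10), (9,10)

By max-flow min-cut theorem, max flow = min cut = 18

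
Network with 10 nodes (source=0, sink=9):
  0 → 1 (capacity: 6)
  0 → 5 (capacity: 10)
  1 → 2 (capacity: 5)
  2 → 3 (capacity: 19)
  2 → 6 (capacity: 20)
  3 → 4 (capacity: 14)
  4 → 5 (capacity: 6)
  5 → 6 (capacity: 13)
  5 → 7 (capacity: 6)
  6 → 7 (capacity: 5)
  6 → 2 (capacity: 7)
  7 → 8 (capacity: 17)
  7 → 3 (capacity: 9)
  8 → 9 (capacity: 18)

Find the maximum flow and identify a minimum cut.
Max flow = 11, Min cut edges: (5,7), (6,7)

Maximum flow: 11
Minimum cut: (5,7), (6,7)
Partition: S = [0, 1, 2, 3, 4, 5, 6], T = [7, 8, 9]

Max-flow min-cut theorem verified: both equal 11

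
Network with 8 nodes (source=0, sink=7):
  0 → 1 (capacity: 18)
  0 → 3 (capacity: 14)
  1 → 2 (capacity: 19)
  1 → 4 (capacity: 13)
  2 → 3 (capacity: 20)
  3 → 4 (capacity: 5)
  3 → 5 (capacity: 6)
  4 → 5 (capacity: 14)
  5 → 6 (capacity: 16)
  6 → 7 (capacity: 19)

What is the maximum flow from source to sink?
Maximum flow = 16

Max flow: 16

Flow assignment:
  0 → 1: 9/18
  0 → 3: 7/14
  1 → 4: 9/13
  3 → 4: 5/5
  3 → 5: 2/6
  4 → 5: 14/14
  5 → 6: 16/16
  6 → 7: 16/19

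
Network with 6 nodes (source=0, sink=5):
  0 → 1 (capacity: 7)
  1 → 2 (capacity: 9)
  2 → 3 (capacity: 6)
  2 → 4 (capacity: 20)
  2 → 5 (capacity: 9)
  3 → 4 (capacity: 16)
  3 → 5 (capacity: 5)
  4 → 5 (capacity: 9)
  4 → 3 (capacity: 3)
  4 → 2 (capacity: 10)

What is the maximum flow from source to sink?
Maximum flow = 7

Max flow: 7

Flow assignment:
  0 → 1: 7/7
  1 → 2: 7/9
  2 → 5: 7/9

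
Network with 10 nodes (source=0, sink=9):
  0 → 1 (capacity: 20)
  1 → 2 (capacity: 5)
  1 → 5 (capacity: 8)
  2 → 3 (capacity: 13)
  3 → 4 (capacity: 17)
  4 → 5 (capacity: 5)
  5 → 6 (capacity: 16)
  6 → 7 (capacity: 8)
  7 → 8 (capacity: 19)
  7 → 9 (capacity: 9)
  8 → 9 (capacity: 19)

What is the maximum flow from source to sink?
Maximum flow = 8

Max flow: 8

Flow assignment:
  0 → 1: 8/20
  1 → 2: 5/5
  1 → 5: 3/8
  2 → 3: 5/13
  3 → 4: 5/17
  4 → 5: 5/5
  5 → 6: 8/16
  6 → 7: 8/8
  7 → 9: 8/9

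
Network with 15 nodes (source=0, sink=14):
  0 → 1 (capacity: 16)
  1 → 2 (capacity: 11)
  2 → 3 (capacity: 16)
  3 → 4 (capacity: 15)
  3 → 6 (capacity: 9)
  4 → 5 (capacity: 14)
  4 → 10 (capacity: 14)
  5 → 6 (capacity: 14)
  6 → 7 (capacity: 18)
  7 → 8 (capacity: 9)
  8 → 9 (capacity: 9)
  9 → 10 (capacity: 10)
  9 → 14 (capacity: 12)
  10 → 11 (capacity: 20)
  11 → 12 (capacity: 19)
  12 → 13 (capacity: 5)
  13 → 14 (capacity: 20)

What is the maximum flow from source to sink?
Maximum flow = 11

Max flow: 11

Flow assignment:
  0 → 1: 11/16
  1 → 2: 11/11
  2 → 3: 11/16
  3 → 4: 2/15
  3 → 6: 9/9
  4 → 10: 2/14
  6 → 7: 9/18
  7 → 8: 9/9
  8 → 9: 9/9
  9 → 14: 9/12
  10 → 11: 2/20
  11 → 12: 2/19
  12 → 13: 2/5
  13 → 14: 2/20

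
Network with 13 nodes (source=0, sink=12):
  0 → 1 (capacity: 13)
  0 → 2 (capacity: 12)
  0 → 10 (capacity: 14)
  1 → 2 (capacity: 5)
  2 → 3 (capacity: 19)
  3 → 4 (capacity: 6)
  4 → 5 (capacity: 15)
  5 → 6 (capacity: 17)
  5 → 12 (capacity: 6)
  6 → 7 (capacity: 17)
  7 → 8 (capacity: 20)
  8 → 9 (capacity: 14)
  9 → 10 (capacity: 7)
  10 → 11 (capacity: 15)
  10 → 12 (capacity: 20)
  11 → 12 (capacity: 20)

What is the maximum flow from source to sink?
Maximum flow = 20

Max flow: 20

Flow assignment:
  0 → 1: 5/13
  0 → 2: 1/12
  0 → 10: 14/14
  1 → 2: 5/5
  2 → 3: 6/19
  3 → 4: 6/6
  4 → 5: 6/15
  5 → 12: 6/6
  10 → 12: 14/20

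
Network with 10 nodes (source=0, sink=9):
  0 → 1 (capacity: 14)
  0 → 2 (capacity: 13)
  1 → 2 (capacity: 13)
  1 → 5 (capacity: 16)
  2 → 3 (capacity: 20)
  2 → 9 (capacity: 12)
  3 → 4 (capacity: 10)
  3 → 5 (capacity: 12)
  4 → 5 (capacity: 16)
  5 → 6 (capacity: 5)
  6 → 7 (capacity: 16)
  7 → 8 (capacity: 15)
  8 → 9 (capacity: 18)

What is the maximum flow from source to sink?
Maximum flow = 17

Max flow: 17

Flow assignment:
  0 → 1: 4/14
  0 → 2: 13/13
  1 → 5: 4/16
  2 → 3: 1/20
  2 → 9: 12/12
  3 → 5: 1/12
  5 → 6: 5/5
  6 → 7: 5/16
  7 → 8: 5/15
  8 → 9: 5/18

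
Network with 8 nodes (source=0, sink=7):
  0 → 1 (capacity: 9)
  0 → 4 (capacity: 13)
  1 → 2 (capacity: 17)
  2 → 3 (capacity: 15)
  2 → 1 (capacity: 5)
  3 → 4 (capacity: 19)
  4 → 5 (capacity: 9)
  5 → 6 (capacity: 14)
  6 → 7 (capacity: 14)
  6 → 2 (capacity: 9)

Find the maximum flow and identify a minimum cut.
Max flow = 9, Min cut edges: (4,5)

Maximum flow: 9
Minimum cut: (4,5)
Partition: S = [0, 1, 2, 3, 4], T = [5, 6, 7]

Max-flow min-cut theorem verified: both equal 9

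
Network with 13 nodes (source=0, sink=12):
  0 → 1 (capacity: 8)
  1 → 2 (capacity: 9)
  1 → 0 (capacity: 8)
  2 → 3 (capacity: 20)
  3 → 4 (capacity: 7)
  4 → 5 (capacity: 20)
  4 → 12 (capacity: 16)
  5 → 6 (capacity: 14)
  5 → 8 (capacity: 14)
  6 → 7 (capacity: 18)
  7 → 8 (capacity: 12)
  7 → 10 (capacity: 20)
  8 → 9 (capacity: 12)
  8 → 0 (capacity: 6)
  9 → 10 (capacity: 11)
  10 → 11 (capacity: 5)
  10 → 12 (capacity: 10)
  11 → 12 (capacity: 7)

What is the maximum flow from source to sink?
Maximum flow = 7

Max flow: 7

Flow assignment:
  0 → 1: 7/8
  1 → 2: 7/9
  2 → 3: 7/20
  3 → 4: 7/7
  4 → 12: 7/16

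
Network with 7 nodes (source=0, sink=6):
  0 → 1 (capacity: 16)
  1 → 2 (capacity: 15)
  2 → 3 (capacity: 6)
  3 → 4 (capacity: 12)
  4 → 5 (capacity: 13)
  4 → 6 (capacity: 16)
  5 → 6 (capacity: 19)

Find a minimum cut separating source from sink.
Min cut value = 6, edges: (2,3)

Min cut value: 6
Partition: S = [0, 1, 2], T = [3, 4, 5, 6]
Cut edges: (2,3)

By max-flow min-cut theorem, max flow = min cut = 6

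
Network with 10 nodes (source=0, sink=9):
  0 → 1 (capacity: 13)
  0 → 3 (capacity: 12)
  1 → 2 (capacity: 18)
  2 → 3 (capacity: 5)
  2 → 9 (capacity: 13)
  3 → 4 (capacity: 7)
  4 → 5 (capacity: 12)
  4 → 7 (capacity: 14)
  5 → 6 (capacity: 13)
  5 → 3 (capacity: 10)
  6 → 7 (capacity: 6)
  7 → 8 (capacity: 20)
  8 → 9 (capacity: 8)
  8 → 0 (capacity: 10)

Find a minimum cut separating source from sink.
Min cut value = 20, edges: (2,9), (3,4)

Min cut value: 20
Partition: S = [0, 1, 2, 3], T = [4, 5, 6, 7, 8, 9]
Cut edges: (2,9), (3,4)

By max-flow min-cut theorem, max flow = min cut = 20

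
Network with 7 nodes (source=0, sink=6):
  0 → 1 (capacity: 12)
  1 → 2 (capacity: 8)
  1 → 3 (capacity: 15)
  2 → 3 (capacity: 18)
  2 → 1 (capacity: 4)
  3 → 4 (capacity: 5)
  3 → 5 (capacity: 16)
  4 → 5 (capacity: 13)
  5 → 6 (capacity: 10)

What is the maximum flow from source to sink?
Maximum flow = 10

Max flow: 10

Flow assignment:
  0 → 1: 10/12
  1 → 3: 10/15
  3 → 5: 10/16
  5 → 6: 10/10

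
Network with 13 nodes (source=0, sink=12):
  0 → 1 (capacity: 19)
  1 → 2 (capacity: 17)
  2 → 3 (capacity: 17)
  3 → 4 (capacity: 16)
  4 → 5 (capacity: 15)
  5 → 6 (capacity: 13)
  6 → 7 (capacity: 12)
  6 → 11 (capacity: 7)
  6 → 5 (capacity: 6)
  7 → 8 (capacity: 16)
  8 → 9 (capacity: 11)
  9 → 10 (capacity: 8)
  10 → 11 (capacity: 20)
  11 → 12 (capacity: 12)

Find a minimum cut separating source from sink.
Min cut value = 12, edges: (11,12)

Min cut value: 12
Partition: S = [0, 1, 2, 3, 4, 5, 6, 7, 8, 9, 10, 11], T = [12]
Cut edges: (11,12)

By max-flow min-cut theorem, max flow = min cut = 12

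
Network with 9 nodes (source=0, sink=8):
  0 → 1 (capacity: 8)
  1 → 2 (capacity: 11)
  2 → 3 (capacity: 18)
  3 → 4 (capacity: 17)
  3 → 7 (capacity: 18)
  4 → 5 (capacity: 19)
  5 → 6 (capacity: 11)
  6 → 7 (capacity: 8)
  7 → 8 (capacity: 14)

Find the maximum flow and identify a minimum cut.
Max flow = 8, Min cut edges: (0,1)

Maximum flow: 8
Minimum cut: (0,1)
Partition: S = [0], T = [1, 2, 3, 4, 5, 6, 7, 8]

Max-flow min-cut theorem verified: both equal 8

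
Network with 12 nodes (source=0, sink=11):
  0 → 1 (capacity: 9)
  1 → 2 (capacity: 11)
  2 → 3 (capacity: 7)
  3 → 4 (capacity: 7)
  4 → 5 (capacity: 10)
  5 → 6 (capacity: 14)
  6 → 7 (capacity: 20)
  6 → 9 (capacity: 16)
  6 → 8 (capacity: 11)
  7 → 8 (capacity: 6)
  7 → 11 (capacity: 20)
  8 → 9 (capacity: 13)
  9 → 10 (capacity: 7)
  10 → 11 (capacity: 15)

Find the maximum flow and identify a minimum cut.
Max flow = 7, Min cut edges: (3,4)

Maximum flow: 7
Minimum cut: (3,4)
Partition: S = [0, 1, 2, 3], T = [4, 5, 6, 7, 8, 9, 10, 11]

Max-flow min-cut theorem verified: both equal 7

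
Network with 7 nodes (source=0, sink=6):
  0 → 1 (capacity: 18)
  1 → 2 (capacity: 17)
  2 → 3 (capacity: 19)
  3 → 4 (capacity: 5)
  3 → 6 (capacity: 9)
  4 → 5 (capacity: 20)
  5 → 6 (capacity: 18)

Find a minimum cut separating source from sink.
Min cut value = 14, edges: (3,4), (3,6)

Min cut value: 14
Partition: S = [0, 1, 2, 3], T = [4, 5, 6]
Cut edges: (3,4), (3,6)

By max-flow min-cut theorem, max flow = min cut = 14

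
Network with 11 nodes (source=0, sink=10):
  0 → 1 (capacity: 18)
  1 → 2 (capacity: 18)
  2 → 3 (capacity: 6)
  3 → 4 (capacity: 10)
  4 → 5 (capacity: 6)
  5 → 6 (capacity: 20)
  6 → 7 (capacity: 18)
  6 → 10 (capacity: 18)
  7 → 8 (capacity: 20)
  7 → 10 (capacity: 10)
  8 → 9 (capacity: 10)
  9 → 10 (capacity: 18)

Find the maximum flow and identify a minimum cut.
Max flow = 6, Min cut edges: (4,5)

Maximum flow: 6
Minimum cut: (4,5)
Partition: S = [0, 1, 2, 3, 4], T = [5, 6, 7, 8, 9, 10]

Max-flow min-cut theorem verified: both equal 6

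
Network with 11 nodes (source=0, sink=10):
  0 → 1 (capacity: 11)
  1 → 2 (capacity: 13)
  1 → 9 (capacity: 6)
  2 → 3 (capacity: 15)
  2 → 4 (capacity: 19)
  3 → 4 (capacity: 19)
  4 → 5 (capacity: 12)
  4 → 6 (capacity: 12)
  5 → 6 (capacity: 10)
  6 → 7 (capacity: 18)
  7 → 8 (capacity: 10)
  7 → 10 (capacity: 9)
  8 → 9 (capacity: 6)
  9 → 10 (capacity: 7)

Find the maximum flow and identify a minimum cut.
Max flow = 11, Min cut edges: (0,1)

Maximum flow: 11
Minimum cut: (0,1)
Partition: S = [0], T = [1, 2, 3, 4, 5, 6, 7, 8, 9, 10]

Max-flow min-cut theorem verified: both equal 11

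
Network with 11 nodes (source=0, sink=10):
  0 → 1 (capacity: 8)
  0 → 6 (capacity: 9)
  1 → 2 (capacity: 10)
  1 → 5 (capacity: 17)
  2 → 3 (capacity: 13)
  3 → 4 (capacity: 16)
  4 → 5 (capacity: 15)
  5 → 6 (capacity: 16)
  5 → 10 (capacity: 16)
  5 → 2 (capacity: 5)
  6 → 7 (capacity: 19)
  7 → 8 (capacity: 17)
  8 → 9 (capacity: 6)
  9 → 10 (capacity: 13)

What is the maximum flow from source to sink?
Maximum flow = 14

Max flow: 14

Flow assignment:
  0 → 1: 8/8
  0 → 6: 6/9
  1 → 5: 8/17
  5 → 10: 8/16
  6 → 7: 6/19
  7 → 8: 6/17
  8 → 9: 6/6
  9 → 10: 6/13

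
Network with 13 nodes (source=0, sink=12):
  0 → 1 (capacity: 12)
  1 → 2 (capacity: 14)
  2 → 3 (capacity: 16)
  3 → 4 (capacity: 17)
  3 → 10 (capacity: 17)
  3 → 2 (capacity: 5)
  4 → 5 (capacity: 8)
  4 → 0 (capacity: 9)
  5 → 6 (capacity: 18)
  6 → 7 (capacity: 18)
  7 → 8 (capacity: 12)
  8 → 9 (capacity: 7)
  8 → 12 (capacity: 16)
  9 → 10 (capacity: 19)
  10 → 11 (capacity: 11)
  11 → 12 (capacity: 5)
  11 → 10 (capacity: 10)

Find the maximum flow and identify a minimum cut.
Max flow = 12, Min cut edges: (0,1)

Maximum flow: 12
Minimum cut: (0,1)
Partition: S = [0], T = [1, 2, 3, 4, 5, 6, 7, 8, 9, 10, 11, 12]

Max-flow min-cut theorem verified: both equal 12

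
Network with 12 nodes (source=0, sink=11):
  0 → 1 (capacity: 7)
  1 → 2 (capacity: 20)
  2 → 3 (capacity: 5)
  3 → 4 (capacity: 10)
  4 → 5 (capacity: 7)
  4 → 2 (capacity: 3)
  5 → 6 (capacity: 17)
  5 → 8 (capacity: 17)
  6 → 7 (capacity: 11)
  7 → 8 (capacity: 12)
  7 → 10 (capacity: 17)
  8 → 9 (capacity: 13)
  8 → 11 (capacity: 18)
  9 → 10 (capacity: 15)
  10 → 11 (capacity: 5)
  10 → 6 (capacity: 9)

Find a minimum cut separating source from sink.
Min cut value = 5, edges: (2,3)

Min cut value: 5
Partition: S = [0, 1, 2], T = [3, 4, 5, 6, 7, 8, 9, 10, 11]
Cut edges: (2,3)

By max-flow min-cut theorem, max flow = min cut = 5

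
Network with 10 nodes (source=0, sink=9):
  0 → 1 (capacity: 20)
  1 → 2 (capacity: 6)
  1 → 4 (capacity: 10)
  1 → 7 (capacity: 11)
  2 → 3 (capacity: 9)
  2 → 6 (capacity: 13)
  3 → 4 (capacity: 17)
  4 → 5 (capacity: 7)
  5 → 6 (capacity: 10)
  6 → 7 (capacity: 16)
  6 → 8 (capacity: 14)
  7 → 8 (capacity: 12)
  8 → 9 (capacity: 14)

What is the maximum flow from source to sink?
Maximum flow = 14

Max flow: 14

Flow assignment:
  0 → 1: 14/20
  1 → 4: 3/10
  1 → 7: 11/11
  4 → 5: 3/7
  5 → 6: 3/10
  6 → 8: 3/14
  7 → 8: 11/12
  8 → 9: 14/14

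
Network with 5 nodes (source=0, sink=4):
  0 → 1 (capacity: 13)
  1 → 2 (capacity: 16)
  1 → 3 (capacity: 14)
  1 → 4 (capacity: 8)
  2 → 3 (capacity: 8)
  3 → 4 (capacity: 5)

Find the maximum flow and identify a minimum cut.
Max flow = 13, Min cut edges: (1,4), (3,4)

Maximum flow: 13
Minimum cut: (1,4), (3,4)
Partition: S = [0, 1, 2, 3], T = [4]

Max-flow min-cut theorem verified: both equal 13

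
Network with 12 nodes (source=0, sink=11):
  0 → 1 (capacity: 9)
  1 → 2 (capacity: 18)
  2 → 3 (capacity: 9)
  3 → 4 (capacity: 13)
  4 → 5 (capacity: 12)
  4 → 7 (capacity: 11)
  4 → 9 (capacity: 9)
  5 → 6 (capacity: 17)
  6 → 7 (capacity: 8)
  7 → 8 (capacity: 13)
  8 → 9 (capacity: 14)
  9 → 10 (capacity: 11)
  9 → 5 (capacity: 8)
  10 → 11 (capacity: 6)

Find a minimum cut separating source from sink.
Min cut value = 6, edges: (10,11)

Min cut value: 6
Partition: S = [0, 1, 2, 3, 4, 5, 6, 7, 8, 9, 10], T = [11]
Cut edges: (10,11)

By max-flow min-cut theorem, max flow = min cut = 6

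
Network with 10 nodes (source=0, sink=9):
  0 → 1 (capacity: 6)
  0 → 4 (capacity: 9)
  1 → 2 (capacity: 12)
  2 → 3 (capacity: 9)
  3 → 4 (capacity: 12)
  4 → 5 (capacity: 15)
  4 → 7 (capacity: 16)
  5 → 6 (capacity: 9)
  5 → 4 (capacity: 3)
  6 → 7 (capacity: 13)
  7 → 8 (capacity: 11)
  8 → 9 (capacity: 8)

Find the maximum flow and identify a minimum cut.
Max flow = 8, Min cut edges: (8,9)

Maximum flow: 8
Minimum cut: (8,9)
Partition: S = [0, 1, 2, 3, 4, 5, 6, 7, 8], T = [9]

Max-flow min-cut theorem verified: both equal 8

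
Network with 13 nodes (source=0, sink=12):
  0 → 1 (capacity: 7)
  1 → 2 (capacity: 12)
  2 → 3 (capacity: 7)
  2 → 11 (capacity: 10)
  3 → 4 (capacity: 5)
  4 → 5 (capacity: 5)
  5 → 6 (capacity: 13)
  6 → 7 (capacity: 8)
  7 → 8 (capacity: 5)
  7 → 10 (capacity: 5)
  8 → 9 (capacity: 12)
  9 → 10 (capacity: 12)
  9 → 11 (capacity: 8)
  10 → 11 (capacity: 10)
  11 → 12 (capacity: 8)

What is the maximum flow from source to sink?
Maximum flow = 7

Max flow: 7

Flow assignment:
  0 → 1: 7/7
  1 → 2: 7/12
  2 → 11: 7/10
  11 → 12: 7/8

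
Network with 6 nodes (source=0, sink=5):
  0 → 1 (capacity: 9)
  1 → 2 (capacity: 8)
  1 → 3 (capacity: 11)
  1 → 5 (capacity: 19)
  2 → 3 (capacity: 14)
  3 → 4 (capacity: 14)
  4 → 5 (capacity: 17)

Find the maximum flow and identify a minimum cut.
Max flow = 9, Min cut edges: (0,1)

Maximum flow: 9
Minimum cut: (0,1)
Partition: S = [0], T = [1, 2, 3, 4, 5]

Max-flow min-cut theorem verified: both equal 9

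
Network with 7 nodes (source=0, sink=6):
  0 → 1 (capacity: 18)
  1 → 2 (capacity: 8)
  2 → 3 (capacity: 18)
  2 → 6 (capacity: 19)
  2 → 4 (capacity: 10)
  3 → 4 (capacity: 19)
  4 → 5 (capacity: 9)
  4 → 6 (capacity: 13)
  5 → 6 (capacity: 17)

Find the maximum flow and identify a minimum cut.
Max flow = 8, Min cut edges: (1,2)

Maximum flow: 8
Minimum cut: (1,2)
Partition: S = [0, 1], T = [2, 3, 4, 5, 6]

Max-flow min-cut theorem verified: both equal 8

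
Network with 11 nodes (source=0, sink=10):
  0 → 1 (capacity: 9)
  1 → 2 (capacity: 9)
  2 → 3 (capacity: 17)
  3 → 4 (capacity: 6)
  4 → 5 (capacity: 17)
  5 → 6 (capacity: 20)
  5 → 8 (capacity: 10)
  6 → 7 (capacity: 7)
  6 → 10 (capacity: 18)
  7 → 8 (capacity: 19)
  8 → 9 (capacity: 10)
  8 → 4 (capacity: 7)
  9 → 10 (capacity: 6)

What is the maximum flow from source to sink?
Maximum flow = 6

Max flow: 6

Flow assignment:
  0 → 1: 6/9
  1 → 2: 6/9
  2 → 3: 6/17
  3 → 4: 6/6
  4 → 5: 6/17
  5 → 6: 6/20
  6 → 10: 6/18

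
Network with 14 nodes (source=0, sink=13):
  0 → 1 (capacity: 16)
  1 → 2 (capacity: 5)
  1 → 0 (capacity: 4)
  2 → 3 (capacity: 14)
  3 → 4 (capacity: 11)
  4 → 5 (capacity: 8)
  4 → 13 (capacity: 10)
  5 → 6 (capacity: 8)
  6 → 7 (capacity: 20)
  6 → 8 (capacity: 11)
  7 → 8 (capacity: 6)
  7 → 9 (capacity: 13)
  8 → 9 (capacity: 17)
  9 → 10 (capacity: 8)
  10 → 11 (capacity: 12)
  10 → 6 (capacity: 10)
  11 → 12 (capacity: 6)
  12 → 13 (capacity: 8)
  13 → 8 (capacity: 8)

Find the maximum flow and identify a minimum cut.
Max flow = 5, Min cut edges: (1,2)

Maximum flow: 5
Minimum cut: (1,2)
Partition: S = [0, 1], T = [2, 3, 4, 5, 6, 7, 8, 9, 10, 11, 12, 13]

Max-flow min-cut theorem verified: both equal 5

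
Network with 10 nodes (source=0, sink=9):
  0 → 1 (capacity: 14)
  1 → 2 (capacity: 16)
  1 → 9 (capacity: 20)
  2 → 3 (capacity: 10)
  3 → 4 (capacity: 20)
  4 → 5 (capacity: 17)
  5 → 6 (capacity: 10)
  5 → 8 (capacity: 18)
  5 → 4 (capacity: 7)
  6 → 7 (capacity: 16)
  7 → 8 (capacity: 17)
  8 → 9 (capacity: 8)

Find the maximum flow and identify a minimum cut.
Max flow = 14, Min cut edges: (0,1)

Maximum flow: 14
Minimum cut: (0,1)
Partition: S = [0], T = [1, 2, 3, 4, 5, 6, 7, 8, 9]

Max-flow min-cut theorem verified: both equal 14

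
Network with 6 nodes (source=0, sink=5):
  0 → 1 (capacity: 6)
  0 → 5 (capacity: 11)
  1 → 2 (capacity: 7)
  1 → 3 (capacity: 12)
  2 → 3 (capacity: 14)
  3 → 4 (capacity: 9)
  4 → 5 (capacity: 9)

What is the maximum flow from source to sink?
Maximum flow = 17

Max flow: 17

Flow assignment:
  0 → 1: 6/6
  0 → 5: 11/11
  1 → 3: 6/12
  3 → 4: 6/9
  4 → 5: 6/9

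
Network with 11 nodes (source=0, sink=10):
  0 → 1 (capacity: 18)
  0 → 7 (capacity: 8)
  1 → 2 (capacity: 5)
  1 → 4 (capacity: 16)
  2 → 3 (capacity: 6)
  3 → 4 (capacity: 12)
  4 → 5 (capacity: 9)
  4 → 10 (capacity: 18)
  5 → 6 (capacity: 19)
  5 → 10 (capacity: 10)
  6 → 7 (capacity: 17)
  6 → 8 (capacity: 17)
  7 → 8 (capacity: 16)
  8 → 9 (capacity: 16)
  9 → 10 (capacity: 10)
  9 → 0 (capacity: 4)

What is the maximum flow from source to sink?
Maximum flow = 26

Max flow: 26

Flow assignment:
  0 → 1: 18/18
  0 → 7: 8/8
  1 → 2: 2/5
  1 → 4: 16/16
  2 → 3: 2/6
  3 → 4: 2/12
  4 → 10: 18/18
  7 → 8: 8/16
  8 → 9: 8/16
  9 → 10: 8/10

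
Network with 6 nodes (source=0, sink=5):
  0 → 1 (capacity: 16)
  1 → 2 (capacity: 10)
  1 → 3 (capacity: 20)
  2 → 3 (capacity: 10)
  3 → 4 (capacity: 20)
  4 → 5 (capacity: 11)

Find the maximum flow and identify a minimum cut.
Max flow = 11, Min cut edges: (4,5)

Maximum flow: 11
Minimum cut: (4,5)
Partition: S = [0, 1, 2, 3, 4], T = [5]

Max-flow min-cut theorem verified: both equal 11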